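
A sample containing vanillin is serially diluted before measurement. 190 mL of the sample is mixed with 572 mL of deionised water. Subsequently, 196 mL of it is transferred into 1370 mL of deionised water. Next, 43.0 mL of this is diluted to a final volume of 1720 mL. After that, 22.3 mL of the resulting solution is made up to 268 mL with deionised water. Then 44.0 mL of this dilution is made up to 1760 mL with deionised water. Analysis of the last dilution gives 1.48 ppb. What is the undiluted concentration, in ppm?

912 ppm

Overall dilution factor = 4.011 × 7.990 × 40 × 12.02 × 40 = 6.16 × 10⁵.
Original = 1.48 ppb × 6.16 × 10⁵ = 9.12 × 10⁵ ppb = 912 ppm.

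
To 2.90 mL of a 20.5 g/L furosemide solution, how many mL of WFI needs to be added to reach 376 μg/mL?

376 μg/mL = 0.376 g/L.
V₂ = C₁V₁/C₂ = 20.5 × 2.90 / 0.376 = 158 mL.
Diluent to add = V₂ − V₁ = 158 − 2.90 = 155 mL.

155 mL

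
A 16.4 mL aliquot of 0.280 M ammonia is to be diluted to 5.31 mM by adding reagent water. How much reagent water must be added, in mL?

5.31 mM = 5.31 × 10⁻³ M.
V₂ = C₁V₁/C₂ = 0.280 × 16.4 / 5.31 × 10⁻³ = 865 mL.
Diluent to add = V₂ − V₁ = 865 − 16.4 = 848 mL.

848 mL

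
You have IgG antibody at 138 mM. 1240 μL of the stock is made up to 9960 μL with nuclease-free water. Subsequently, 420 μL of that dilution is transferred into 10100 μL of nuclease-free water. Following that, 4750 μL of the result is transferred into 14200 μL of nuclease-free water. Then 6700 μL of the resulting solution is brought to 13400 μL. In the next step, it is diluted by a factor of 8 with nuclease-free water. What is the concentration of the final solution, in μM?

Overall dilution factor = 8.032 × 25.05 × 3.989 × 2 × 8 = 1.28 × 10⁴.
138 mM / 1.28 × 10⁴ = 0.0107 mM = 10.7 μM.

10.7 μM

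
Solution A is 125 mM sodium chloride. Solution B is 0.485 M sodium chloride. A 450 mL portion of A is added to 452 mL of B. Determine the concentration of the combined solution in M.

C_B = 0.485 M = 485 mM.
C_mix = (C_A·V_A + C_B·V_B)/(V_A + V_B) = (125×450 + 485×452) / 902.0 = 305 mM = 0.305 M.

0.305 M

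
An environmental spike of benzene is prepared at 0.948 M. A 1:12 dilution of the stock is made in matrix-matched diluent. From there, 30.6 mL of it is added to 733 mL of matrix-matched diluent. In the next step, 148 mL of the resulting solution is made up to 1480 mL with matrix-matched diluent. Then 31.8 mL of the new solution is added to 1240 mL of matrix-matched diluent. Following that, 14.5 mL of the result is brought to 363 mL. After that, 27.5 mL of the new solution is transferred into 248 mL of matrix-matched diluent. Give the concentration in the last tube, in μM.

0.0316 μM

Overall dilution factor = 12 × 24.95 × 10 × 39.99 × 25.03 × 10.02 = 3.00 × 10⁷.
0.948 M / 3.00 × 10⁷ = 3.16 × 10⁻⁸ M = 0.0316 μM.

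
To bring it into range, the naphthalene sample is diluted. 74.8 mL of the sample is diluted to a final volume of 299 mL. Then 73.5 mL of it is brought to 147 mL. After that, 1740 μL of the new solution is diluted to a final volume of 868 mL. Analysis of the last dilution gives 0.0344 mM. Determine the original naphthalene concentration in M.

0.137 M

Overall dilution factor = 3.997 × 2 × 498.9 = 3988.
Original = 0.0344 mM × 3988 = 137 mM = 0.137 M.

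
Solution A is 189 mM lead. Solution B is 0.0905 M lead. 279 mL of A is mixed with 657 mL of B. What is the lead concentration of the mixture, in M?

C_B = 0.0905 M = 90.5 mM.
C_mix = (C_A·V_A + C_B·V_B)/(V_A + V_B) = (189×279 + 90.5×657) / 936.0 = 120 mM = 0.120 M.

0.120 M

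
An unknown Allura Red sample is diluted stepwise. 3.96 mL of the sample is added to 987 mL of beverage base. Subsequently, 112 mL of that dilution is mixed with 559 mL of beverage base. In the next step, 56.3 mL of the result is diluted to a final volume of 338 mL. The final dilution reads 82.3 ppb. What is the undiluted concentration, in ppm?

741 ppm

Overall dilution factor = 250.2 × 5.991 × 6.004 = 9001.
Original = 82.3 ppb × 9001 = 7.41 × 10⁵ ppb = 741 ppm.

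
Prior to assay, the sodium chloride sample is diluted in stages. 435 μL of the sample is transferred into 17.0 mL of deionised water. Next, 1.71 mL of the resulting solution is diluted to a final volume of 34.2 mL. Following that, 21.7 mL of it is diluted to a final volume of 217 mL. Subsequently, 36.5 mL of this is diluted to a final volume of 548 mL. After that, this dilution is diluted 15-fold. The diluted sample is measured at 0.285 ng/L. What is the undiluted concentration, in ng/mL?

515 ng/mL

Overall dilution factor = 40.08 × 20 × 10 × 15.01 × 15 = 1.81 × 10⁶.
Original = 0.285 ng/L × 1.81 × 10⁶ = 5.15 × 10⁵ ng/L = 515 ng/mL.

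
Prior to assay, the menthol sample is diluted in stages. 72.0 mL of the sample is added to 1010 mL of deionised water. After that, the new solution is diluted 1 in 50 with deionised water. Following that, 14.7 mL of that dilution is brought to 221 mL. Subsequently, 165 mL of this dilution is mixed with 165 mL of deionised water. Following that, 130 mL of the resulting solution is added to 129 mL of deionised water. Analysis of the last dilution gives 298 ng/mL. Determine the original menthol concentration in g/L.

13.4 g/L

Overall dilution factor = 15.03 × 50 × 15.03 × 2 × 1.992 = 4.50 × 10⁴.
Original = 298 ng/mL × 4.50 × 10⁴ = 1.34 × 10⁷ ng/mL = 13.4 g/L.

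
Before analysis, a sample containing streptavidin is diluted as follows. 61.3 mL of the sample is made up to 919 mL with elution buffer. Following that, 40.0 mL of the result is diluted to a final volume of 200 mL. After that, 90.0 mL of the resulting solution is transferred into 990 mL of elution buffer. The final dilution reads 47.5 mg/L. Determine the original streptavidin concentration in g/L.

42.7 g/L

Overall dilution factor = 14.99 × 5 × 12 = 900.
Original = 47.5 mg/L × 900 = 4.27 × 10⁴ mg/L = 42.7 g/L.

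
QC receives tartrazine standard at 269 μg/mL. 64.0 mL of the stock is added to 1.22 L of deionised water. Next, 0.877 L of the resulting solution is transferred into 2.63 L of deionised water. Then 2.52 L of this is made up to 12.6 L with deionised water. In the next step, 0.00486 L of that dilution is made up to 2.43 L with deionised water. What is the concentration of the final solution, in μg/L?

Overall dilution factor = 20.06 × 3.999 × 5 × 500 = 2.01 × 10⁵.
269 μg/mL / 2.01 × 10⁵ = 1.34 × 10⁻³ μg/mL = 1.34 μg/L.

1.34 μg/L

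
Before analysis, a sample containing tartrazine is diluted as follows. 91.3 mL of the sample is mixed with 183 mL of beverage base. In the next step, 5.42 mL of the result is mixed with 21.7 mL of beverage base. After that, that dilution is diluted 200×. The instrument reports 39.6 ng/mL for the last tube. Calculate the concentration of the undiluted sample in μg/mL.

119 μg/mL

Overall dilution factor = 3.004 × 5.004 × 200 = 3007.
Original = 39.6 ng/mL × 3007 = 1.19 × 10⁵ ng/mL = 119 μg/mL.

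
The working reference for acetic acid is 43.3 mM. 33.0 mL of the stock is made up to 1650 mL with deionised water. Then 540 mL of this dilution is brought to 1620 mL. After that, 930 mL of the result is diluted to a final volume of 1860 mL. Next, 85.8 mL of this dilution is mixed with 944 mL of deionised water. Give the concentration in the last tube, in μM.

Overall dilution factor = 50 × 3 × 2 × 12.00 = 3601.
43.3 mM / 3601 = 0.0120 mM = 12.0 μM.

12.0 μM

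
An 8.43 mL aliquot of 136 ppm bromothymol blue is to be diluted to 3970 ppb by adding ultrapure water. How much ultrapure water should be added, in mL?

280 mL

3970 ppb = 3.97 ppm.
V₂ = C₁V₁/C₂ = 136 × 8.43 / 3.97 = 289 mL.
Diluent to add = V₂ − V₁ = 289 − 8.43 = 280 mL.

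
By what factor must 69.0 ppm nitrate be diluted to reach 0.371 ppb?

Factor = C₀/C_target = 69.0 ppm / 0.371 ppb = 1.86 × 10⁵.

1.86 × 10⁵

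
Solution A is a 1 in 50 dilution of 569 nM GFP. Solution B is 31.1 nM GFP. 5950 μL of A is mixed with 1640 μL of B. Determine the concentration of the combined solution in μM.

C_A = 569 nM / 50 = 11.4 nM.
C_mix = (C_A·V_A + C_B·V_B)/(V_A + V_B) = (11.4×5950 + 31.1×1640) / 7590 = 15.6 nM = 0.0156 μM.

0.0156 μM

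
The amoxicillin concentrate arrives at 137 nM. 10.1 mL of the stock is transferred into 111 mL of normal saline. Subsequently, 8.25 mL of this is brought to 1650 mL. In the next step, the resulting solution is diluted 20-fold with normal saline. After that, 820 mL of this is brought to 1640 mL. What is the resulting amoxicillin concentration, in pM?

1.43 pM

Overall dilution factor = 11.99 × 200 × 20 × 2 = 9.59 × 10⁴.
137 nM / 9.59 × 10⁴ = 1.43 × 10⁻³ nM = 1.43 pM.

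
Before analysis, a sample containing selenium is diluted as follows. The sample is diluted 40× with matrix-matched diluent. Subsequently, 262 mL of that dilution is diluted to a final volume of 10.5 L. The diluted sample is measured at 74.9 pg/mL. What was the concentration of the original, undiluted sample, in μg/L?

120 μg/L

Overall dilution factor = 40 × 40.08 = 1603.
Original = 74.9 pg/mL × 1603 = 1.20 × 10⁵ pg/mL = 120 μg/L.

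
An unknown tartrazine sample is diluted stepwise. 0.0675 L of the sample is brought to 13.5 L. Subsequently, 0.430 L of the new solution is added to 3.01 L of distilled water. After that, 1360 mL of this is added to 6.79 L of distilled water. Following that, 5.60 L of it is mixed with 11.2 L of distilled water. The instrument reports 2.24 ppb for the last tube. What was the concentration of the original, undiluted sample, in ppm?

64.4 ppm

Overall dilution factor = 200 × 8 × 5.993 × 3 = 2.88 × 10⁴.
Original = 2.24 ppb × 2.88 × 10⁴ = 6.44 × 10⁴ ppb = 64.4 ppm.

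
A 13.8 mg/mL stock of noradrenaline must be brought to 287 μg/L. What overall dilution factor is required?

4.81 × 10⁴

Factor = C₀/C_target = 13.8 mg/mL / 287 μg/L = 4.81 × 10⁴.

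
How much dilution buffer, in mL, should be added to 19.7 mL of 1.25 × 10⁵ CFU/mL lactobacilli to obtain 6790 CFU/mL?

343 mL

V₂ = C₁V₁/C₂ = 1.25 × 10⁵ × 19.7 / 6790 = 363 mL.
Diluent to add = V₂ − V₁ = 363 − 19.7 = 343 mL.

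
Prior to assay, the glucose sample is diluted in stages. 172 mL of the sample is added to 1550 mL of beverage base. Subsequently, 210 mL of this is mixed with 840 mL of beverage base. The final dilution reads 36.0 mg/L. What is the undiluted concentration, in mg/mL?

1.80 mg/mL

Overall dilution factor = 10.01 × 5 = 50.1.
Original = 36.0 mg/L × 50.1 = 1802 mg/L = 1.80 mg/mL.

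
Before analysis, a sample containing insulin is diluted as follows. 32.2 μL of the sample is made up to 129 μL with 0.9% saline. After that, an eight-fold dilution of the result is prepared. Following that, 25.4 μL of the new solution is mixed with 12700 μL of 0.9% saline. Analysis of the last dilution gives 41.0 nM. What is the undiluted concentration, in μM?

Overall dilution factor = 4.006 × 8 × 501 = 1.61 × 10⁴.
Original = 41.0 nM × 1.61 × 10⁴ = 6.58 × 10⁵ nM = 658 μM.

658 μM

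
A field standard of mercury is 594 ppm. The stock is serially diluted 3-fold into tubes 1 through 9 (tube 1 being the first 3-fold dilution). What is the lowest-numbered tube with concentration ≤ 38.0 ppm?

Tube n has concentration 594 ppm / 3ⁿ.
Need 3ⁿ ≥ 594 ppm / 38.0 ppm = 15.6, so n ≥ 2.50.
First such tube: n = 3.

tube 3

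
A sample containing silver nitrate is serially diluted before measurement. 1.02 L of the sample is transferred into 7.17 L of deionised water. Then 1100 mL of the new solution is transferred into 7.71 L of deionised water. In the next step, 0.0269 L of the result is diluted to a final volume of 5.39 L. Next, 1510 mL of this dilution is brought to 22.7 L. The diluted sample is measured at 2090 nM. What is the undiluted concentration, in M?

0.405 M

Overall dilution factor = 8.029 × 8.009 × 200.4 × 15.03 = 1.94 × 10⁵.
Original = 2090 nM × 1.94 × 10⁵ = 4.05 × 10⁸ nM = 0.405 M.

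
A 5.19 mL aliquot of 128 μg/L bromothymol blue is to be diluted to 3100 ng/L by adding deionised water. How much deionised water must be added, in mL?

209 mL

3100 ng/L = 3.10 μg/L.
V₂ = C₁V₁/C₂ = 128 × 5.19 / 3.10 = 214 mL.
Diluent to add = V₂ − V₁ = 214 − 5.19 = 209 mL.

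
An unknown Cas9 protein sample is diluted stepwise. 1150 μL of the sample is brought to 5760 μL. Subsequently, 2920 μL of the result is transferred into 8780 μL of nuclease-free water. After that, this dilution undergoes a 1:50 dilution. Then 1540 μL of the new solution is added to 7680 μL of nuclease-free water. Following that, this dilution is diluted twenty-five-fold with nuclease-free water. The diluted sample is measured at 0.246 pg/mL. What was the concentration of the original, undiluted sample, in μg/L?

36.9 μg/L

Overall dilution factor = 5.009 × 4.007 × 50 × 5.987 × 25 = 1.50 × 10⁵.
Original = 0.246 pg/mL × 1.50 × 10⁵ = 3.69 × 10⁴ pg/mL = 36.9 μg/L.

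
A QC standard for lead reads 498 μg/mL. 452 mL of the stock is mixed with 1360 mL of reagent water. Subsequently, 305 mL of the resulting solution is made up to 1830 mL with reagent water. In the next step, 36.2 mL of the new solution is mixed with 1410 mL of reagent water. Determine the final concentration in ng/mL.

518 ng/mL

Overall dilution factor = 4.009 × 6 × 39.95 = 961.
498 μg/mL / 961 = 0.518 μg/mL = 518 ng/mL.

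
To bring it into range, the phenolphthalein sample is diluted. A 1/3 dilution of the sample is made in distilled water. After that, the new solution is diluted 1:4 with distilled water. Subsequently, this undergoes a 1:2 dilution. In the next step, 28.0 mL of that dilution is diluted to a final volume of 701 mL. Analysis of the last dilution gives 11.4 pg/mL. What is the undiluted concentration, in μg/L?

Overall dilution factor = 3 × 4 × 2 × 25.04 = 601.
Original = 11.4 pg/mL × 601 = 6850 pg/mL = 6.85 μg/L.

6.85 μg/L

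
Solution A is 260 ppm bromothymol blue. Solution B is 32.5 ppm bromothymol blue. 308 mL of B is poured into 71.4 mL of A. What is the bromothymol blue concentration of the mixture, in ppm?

75.3 ppm

C_mix = (C_A·V_A + C_B·V_B)/(V_A + V_B) = (260×71.4 + 32.5×308) / 379.4 = 75.3 ppm.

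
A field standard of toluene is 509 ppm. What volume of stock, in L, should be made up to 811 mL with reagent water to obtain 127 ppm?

V₁ = C₂V₂/C₁ = 127 × 811 / 509 = 202 mL = 0.202 L.

0.202 L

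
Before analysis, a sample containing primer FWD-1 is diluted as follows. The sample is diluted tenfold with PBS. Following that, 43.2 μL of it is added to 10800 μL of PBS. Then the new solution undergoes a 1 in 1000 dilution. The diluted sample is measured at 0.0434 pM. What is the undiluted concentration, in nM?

Overall dilution factor = 10 × 251 × 1000 = 2.51 × 10⁶.
Original = 0.0434 pM × 2.51 × 10⁶ = 1.09 × 10⁵ pM = 109 nM.

109 nM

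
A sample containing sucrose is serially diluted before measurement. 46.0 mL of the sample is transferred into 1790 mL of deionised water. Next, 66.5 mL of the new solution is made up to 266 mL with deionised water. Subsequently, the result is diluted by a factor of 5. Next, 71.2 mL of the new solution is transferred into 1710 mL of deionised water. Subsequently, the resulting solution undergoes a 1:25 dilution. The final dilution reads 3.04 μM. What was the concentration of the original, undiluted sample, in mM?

1520 mM

Overall dilution factor = 39.91 × 4 × 5 × 25.02 × 25 = 4.99 × 10⁵.
Original = 3.04 μM × 4.99 × 10⁵ = 1.52 × 10⁶ μM = 1520 mM.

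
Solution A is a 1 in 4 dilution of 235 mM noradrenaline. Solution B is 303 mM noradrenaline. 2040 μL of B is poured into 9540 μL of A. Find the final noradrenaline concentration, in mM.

C_A = 235 mM / 4 = 58.8 mM.
C_mix = (C_A·V_A + C_B·V_B)/(V_A + V_B) = (58.8×9540 + 303×2040) / 11580 = 102 mM.

102 mM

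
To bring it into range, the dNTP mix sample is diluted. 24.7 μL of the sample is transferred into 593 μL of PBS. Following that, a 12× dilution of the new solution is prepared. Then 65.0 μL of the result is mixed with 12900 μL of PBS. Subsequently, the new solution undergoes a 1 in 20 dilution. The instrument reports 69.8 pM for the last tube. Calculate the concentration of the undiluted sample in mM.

0.0836 mM

Overall dilution factor = 25.01 × 12 × 199.5 × 20 = 1.20 × 10⁶.
Original = 69.8 pM × 1.20 × 10⁶ = 8.36 × 10⁷ pM = 0.0836 mM.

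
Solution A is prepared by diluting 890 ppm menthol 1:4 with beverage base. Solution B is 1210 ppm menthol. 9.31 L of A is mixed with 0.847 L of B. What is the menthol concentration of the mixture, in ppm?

305 ppm

C_A = 890 ppm / 4 = 222 ppm.
C_mix = (C_A·V_A + C_B·V_B)/(V_A + V_B) = (222×9.31 + 1210×0.847) / 10.16 = 305 ppm.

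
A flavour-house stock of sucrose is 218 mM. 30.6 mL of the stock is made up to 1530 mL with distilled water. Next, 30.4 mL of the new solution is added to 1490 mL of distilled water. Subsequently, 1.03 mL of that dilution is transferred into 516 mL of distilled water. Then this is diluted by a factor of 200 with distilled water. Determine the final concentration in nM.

Overall dilution factor = 50 × 50.01 × 502.0 × 200 = 2.51 × 10⁸.
218 mM / 2.51 × 10⁸ = 8.68 × 10⁻⁷ mM = 0.868 nM.

0.868 nM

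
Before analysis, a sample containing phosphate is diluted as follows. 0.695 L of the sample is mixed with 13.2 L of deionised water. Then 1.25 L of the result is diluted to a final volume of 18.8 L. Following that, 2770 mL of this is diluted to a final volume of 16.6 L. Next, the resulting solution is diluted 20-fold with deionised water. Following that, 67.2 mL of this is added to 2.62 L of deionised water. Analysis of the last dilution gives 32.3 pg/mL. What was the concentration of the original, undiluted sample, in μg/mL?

Overall dilution factor = 19.99 × 15.04 × 5.993 × 20 × 39.99 = 1.44 × 10⁶.
Original = 32.3 pg/mL × 1.44 × 10⁶ = 4.65 × 10⁷ pg/mL = 46.5 μg/mL.

46.5 μg/mL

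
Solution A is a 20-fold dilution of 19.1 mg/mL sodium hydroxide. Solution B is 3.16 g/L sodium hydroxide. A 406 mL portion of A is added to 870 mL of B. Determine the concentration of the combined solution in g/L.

2.46 g/L

C_A = 19.1 mg/mL / 20 = 0.955 mg/mL.
C_B = 3.16 g/L = 3.16 mg/mL.
C_mix = (C_A·V_A + C_B·V_B)/(V_A + V_B) = (0.955×406 + 3.16×870) / 1276 = 2.46 mg/mL = 2.46 g/L.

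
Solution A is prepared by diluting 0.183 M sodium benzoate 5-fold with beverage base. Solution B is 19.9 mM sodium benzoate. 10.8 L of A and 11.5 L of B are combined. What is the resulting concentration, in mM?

28.0 mM

C_A = 0.183 M / 5 = 0.0366 M.
C_B = 19.9 mM = 0.0199 M.
C_mix = (C_A·V_A + C_B·V_B)/(V_A + V_B) = (0.0366×10.8 + 0.0199×11.5) / 22.30 = 0.0280 M = 28.0 mM.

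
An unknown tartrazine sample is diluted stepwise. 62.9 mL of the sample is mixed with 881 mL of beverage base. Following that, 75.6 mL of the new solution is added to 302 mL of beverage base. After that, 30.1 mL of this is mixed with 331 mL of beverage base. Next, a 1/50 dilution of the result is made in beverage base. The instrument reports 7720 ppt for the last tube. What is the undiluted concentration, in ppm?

Overall dilution factor = 15.01 × 4.995 × 12.00 × 50 = 4.50 × 10⁴.
Original = 7720 ppt × 4.50 × 10⁴ = 3.47 × 10⁸ ppt = 347 ppm.

347 ppm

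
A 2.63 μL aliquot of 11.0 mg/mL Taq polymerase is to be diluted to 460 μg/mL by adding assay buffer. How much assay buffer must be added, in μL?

60.3 μL

460 μg/mL = 0.460 mg/mL.
V₂ = C₁V₁/C₂ = 11.0 × 2.63 / 0.460 = 62.9 μL.
Diluent to add = V₂ − V₁ = 62.9 − 2.63 = 60.3 μL.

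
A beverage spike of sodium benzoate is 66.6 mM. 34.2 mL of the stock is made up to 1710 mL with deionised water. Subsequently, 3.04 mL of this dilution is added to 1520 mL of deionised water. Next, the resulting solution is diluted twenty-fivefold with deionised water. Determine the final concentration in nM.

106 nM

Overall dilution factor = 50 × 501 × 25 = 6.26 × 10⁵.
66.6 mM / 6.26 × 10⁵ = 1.06 × 10⁻⁴ mM = 106 nM.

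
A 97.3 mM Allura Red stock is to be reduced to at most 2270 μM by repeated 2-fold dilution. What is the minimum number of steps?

6

Need 2ⁿ ≥ 42.9, so n ≥ log(42.9)/log(2) = 5.42.
Minimum whole steps: n = 6.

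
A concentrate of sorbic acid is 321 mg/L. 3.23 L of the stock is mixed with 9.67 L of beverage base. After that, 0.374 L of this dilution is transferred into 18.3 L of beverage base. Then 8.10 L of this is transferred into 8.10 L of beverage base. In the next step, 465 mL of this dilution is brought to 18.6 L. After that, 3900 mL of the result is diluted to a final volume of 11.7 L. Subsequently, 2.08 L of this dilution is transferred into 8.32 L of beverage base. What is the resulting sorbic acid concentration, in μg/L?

Overall dilution factor = 3.994 × 49.93 × 2 × 40 × 3 × 5 = 2.39 × 10⁵.
321 mg/L / 2.39 × 10⁵ = 1.34 × 10⁻³ mg/L = 1.34 μg/L.

1.34 μg/L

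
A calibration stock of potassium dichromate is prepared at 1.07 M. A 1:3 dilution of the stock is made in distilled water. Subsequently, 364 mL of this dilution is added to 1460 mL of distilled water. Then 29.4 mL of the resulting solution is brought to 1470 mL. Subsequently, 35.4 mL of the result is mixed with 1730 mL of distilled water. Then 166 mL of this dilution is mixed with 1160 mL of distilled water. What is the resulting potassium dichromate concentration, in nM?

Overall dilution factor = 3 × 5.011 × 50 × 49.87 × 7.988 = 2.99 × 10⁵.
1.07 M / 2.99 × 10⁵ = 3.57 × 10⁻⁶ M = 3570 nM.

3570 nM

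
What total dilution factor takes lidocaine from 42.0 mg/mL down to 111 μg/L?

Factor = C₀/C_target = 42.0 mg/mL / 111 μg/L = 3.78 × 10⁵.

3.78 × 10⁵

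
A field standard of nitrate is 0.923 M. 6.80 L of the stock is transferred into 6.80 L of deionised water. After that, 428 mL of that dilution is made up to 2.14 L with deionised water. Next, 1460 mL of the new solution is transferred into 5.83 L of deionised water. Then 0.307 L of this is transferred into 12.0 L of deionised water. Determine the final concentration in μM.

461 μM

Overall dilution factor = 2 × 5 × 4.993 × 40.09 = 2002.
0.923 M / 2002 = 4.61 × 10⁻⁴ M = 461 μM.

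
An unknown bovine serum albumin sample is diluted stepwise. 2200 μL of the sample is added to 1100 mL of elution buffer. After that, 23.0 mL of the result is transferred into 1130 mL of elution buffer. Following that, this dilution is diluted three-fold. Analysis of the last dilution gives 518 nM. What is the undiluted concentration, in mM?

39.0 mM

Overall dilution factor = 501 × 50.13 × 3 = 7.53 × 10⁴.
Original = 518 nM × 7.53 × 10⁴ = 3.90 × 10⁷ nM = 39.0 mM.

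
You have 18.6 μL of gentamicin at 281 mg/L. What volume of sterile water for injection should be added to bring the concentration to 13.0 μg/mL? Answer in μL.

13.0 μg/mL = 13.0 mg/L.
V₂ = C₁V₁/C₂ = 281 × 18.6 / 13.0 = 402 μL.
Diluent to add = V₂ − V₁ = 402 − 18.6 = 383 μL.

383 μL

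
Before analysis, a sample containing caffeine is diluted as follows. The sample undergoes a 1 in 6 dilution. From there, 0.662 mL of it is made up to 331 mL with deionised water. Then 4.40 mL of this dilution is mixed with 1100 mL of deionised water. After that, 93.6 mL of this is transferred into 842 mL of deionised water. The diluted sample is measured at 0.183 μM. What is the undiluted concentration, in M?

Overall dilution factor = 6 × 500 × 251 × 9.996 = 7.53 × 10⁶.
Original = 0.183 μM × 7.53 × 10⁶ = 1.38 × 10⁶ μM = 1.38 M.

1.38 M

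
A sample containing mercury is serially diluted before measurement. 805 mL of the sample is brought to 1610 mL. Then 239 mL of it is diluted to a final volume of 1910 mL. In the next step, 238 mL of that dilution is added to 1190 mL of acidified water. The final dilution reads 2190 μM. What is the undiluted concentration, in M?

Overall dilution factor = 2 × 7.992 × 6 = 95.9.
Original = 2190 μM × 95.9 = 2.10 × 10⁵ μM = 0.210 M.

0.210 M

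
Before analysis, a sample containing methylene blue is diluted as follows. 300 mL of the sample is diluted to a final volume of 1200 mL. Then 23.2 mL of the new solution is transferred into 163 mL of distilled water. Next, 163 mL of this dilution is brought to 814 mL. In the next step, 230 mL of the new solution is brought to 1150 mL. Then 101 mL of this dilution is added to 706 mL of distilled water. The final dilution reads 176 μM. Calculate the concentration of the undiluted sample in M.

Overall dilution factor = 4 × 8.026 × 4.994 × 5 × 7.990 = 6405.
Original = 176 μM × 6405 = 1.13 × 10⁶ μM = 1.13 M.

1.13 M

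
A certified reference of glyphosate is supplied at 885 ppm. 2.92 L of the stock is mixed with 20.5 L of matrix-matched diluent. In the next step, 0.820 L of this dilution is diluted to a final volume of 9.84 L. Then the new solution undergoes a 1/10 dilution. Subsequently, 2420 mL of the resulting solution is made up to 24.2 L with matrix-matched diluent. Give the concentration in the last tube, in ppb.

Overall dilution factor = 8.021 × 12 × 10 × 10 = 9625.
885 ppm / 9625 = 0.0920 ppm = 92.0 ppb.

92.0 ppb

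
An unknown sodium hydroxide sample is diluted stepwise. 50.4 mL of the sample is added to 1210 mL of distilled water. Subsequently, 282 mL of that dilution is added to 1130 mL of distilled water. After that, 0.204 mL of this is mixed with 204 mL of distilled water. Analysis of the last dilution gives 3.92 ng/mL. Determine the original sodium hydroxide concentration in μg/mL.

Overall dilution factor = 25.01 × 5.007 × 1001 = 1.25 × 10⁵.
Original = 3.92 ng/mL × 1.25 × 10⁵ = 4.91 × 10⁵ ng/mL = 491 μg/mL.

491 μg/mL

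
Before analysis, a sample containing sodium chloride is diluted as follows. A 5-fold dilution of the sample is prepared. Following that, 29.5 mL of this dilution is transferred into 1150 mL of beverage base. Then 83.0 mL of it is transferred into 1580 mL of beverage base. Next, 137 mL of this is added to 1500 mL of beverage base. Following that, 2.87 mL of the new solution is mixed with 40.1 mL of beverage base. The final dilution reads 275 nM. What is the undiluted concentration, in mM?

197 mM

Overall dilution factor = 5 × 39.98 × 20.04 × 11.95 × 14.97 = 7.17 × 10⁵.
Original = 275 nM × 7.17 × 10⁵ = 1.97 × 10⁸ nM = 197 mM.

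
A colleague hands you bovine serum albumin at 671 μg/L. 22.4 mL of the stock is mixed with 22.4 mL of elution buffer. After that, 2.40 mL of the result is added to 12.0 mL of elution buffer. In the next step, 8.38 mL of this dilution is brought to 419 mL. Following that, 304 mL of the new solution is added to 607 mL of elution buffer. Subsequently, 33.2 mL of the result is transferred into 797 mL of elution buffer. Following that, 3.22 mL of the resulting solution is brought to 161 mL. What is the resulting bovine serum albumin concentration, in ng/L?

Overall dilution factor = 2 × 6 × 50 × 2.997 × 25.01 × 50 = 2.25 × 10⁶.
671 μg/L / 2.25 × 10⁶ = 2.98 × 10⁻⁴ μg/L = 0.298 ng/L.

0.298 ng/L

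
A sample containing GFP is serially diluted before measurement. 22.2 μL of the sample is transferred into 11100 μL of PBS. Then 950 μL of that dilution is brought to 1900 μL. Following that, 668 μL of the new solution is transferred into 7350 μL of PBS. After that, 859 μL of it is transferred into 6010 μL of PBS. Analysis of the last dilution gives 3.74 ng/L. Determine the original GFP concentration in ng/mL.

Overall dilution factor = 501 × 2 × 12.00 × 7.997 = 9.62 × 10⁴.
Original = 3.74 ng/L × 9.62 × 10⁴ = 3.60 × 10⁵ ng/L = 360 ng/mL.

360 ng/mL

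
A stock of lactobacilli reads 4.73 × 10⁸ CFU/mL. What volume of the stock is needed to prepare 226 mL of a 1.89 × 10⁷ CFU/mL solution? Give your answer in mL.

9.03 mL

V₁ = C₂V₂/C₁ = 1.89 × 10⁷ × 226 / 4.73 × 10⁸ = 9.03 mL.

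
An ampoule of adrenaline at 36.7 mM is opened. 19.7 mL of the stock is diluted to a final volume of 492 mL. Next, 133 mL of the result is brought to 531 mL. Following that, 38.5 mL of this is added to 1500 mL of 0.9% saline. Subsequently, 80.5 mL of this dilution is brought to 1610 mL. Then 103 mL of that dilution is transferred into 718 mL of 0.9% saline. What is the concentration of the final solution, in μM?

0.0578 μM

Overall dilution factor = 24.97 × 3.992 × 39.96 × 20 × 7.971 = 6.35 × 10⁵.
36.7 mM / 6.35 × 10⁵ = 5.78 × 10⁻⁵ mM = 0.0578 μM.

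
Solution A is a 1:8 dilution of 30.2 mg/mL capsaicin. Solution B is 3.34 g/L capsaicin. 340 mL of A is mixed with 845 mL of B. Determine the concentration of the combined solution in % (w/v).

0.346 % (w/v)

C_A = 30.2 mg/mL / 8 = 3.77 mg/mL.
C_B = 3.34 g/L = 3.34 mg/mL.
C_mix = (C_A·V_A + C_B·V_B)/(V_A + V_B) = (3.77×340 + 3.34×845) / 1185 = 3.46 mg/mL = 0.346 % (w/v).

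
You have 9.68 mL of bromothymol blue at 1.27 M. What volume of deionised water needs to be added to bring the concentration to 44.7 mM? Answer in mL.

44.7 mM = 0.0447 M.
V₂ = C₁V₁/C₂ = 1.27 × 9.68 / 0.0447 = 275 mL.
Diluent to add = V₂ − V₁ = 275 − 9.68 = 265 mL.

265 mL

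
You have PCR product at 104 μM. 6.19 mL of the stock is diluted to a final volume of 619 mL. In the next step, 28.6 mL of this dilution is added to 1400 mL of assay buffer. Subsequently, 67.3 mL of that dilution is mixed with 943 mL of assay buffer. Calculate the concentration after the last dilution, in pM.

1390 pM

Overall dilution factor = 100 × 49.95 × 15.01 = 7.50 × 10⁴.
104 μM / 7.50 × 10⁴ = 1.39 × 10⁻³ μM = 1390 pM.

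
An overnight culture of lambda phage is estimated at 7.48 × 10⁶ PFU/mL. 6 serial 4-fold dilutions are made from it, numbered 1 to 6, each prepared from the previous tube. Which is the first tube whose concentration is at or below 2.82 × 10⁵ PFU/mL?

tube 3

Tube n has concentration 7.48 × 10⁶ PFU/mL / 4ⁿ.
Need 4ⁿ ≥ 7.48 × 10⁶ PFU/mL / 2.82 × 10⁵ PFU/mL = 26.5, so n ≥ 2.36.
First such tube: n = 3.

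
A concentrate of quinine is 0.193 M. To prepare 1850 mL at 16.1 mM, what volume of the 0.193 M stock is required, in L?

16.1 mM = 0.0161 M.
V₁ = C₂V₂/C₁ = 0.0161 × 1850 / 0.193 = 154 mL = 0.154 L.

0.154 L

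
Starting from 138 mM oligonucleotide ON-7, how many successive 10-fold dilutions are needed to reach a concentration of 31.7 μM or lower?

4

Need 10ⁿ ≥ 4353, so n ≥ log(4353)/log(10) = 3.64.
Minimum whole steps: n = 4.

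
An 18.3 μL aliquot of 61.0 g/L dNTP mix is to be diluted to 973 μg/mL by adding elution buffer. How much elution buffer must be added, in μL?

1130 μL

973 μg/mL = 0.973 g/L.
V₂ = C₁V₁/C₂ = 61.0 × 18.3 / 0.973 = 1147 μL.
Diluent to add = V₂ − V₁ = 1147 − 18.3 = 1130 μL.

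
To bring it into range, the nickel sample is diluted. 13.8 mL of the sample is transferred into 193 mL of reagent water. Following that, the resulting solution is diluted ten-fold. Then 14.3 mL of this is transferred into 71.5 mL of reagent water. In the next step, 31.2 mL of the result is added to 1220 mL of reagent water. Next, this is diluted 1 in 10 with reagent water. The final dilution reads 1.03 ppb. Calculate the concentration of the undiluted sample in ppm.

371 ppm

Overall dilution factor = 14.99 × 10 × 6 × 40.10 × 10 = 3.61 × 10⁵.
Original = 1.03 ppb × 3.61 × 10⁵ = 3.71 × 10⁵ ppb = 371 ppm.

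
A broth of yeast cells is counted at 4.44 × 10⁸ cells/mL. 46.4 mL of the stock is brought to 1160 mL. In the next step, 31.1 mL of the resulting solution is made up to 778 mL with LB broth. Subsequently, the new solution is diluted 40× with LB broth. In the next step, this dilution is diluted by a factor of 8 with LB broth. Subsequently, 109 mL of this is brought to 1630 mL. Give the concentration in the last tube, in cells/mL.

Overall dilution factor = 25 × 25.02 × 40 × 8 × 14.95 = 2.99 × 10⁶.
4.44 × 10⁸ cells/mL / 2.99 × 10⁶ = 148 cells/mL.

148 cells/mL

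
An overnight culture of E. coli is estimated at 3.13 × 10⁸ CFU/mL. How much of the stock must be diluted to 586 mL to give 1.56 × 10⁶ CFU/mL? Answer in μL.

2920 μL

V₁ = C₂V₂/C₁ = 1.56 × 10⁶ × 586 / 3.13 × 10⁸ = 2.92 mL = 2920 μL.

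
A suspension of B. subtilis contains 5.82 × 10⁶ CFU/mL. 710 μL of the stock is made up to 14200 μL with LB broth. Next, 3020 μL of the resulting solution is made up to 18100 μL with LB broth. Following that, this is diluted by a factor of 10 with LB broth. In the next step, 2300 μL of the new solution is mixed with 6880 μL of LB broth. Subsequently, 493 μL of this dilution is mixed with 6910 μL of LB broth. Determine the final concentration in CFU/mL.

Overall dilution factor = 20 × 5.993 × 10 × 3.991 × 15.02 = 7.18 × 10⁴.
5.82 × 10⁶ CFU/mL / 7.18 × 10⁴ = 81.0 CFU/mL.

81.0 CFU/mL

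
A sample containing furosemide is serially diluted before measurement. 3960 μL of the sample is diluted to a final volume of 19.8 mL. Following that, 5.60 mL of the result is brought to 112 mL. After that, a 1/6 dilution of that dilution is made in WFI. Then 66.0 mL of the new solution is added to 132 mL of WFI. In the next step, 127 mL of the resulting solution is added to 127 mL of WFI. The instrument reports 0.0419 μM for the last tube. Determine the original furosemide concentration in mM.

Overall dilution factor = 5 × 20 × 6 × 3 × 2 = 3600.
Original = 0.0419 μM × 3600 = 151 μM = 0.151 mM.

0.151 mM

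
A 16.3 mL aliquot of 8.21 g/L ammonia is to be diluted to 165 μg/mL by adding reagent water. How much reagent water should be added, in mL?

165 μg/mL = 0.165 g/L.
V₂ = C₁V₁/C₂ = 8.21 × 16.3 / 0.165 = 811 mL.
Diluent to add = V₂ − V₁ = 811 − 16.3 = 795 mL.

795 mL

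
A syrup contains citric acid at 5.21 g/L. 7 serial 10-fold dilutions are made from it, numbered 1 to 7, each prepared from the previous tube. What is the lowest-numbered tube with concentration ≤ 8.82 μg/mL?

Tube n has concentration 5.21 g/L / 10ⁿ.
Need 10ⁿ ≥ 5.21 g/L / 8.82 μg/mL = 591, so n ≥ 2.77.
First such tube: n = 3.

tube 3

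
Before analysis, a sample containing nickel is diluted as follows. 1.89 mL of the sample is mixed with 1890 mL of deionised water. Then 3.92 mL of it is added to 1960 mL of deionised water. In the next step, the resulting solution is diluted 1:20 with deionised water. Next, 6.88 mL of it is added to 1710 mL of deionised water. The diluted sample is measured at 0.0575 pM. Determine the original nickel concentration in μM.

Overall dilution factor = 1001 × 501 × 20 × 249.5 = 2.50 × 10⁹.
Original = 0.0575 pM × 2.50 × 10⁹ = 1.44 × 10⁸ pM = 144 μM.

144 μM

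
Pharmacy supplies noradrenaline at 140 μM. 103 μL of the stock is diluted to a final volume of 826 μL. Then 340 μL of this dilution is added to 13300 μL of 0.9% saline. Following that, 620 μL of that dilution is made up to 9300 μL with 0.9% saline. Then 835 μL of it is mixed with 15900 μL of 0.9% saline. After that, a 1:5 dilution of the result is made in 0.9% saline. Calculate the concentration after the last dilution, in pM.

Overall dilution factor = 8.019 × 40.12 × 15 × 20.04 × 5 = 4.84 × 10⁵.
140 μM / 4.84 × 10⁵ = 2.90 × 10⁻⁴ μM = 290 pM.

290 pM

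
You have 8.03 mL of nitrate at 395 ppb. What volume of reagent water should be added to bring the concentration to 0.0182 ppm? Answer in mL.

0.0182 ppm = 18.2 ppb.
V₂ = C₁V₁/C₂ = 395 × 8.03 / 18.2 = 174 mL.
Diluent to add = V₂ − V₁ = 174 − 8.03 = 166 mL.

166 mL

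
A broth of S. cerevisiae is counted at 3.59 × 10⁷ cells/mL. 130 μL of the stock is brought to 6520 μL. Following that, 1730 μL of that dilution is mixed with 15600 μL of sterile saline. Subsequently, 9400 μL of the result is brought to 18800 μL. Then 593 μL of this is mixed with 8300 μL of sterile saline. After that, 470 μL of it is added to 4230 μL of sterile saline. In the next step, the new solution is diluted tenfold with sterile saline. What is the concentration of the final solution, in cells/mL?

23.8 cells/mL

Overall dilution factor = 50.15 × 10.02 × 2 × 15.00 × 10 × 10 = 1.51 × 10⁶.
3.59 × 10⁷ cells/mL / 1.51 × 10⁶ = 23.8 cells/mL.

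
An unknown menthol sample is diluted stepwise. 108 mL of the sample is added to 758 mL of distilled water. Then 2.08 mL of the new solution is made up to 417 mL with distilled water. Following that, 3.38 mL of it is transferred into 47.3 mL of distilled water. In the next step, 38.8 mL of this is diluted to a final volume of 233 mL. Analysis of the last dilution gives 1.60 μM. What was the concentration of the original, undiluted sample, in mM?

Overall dilution factor = 8.019 × 200.5 × 14.99 × 6.005 = 1.45 × 10⁵.
Original = 1.60 μM × 1.45 × 10⁵ = 2.32 × 10⁵ μM = 232 mM.

232 mM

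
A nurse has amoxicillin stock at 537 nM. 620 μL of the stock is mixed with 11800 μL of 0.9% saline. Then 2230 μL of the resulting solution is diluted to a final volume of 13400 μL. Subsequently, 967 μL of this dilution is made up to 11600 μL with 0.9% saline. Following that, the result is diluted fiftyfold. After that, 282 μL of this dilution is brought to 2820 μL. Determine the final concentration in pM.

Overall dilution factor = 20.03 × 6.009 × 12.00 × 50 × 10 = 7.22 × 10⁵.
537 nM / 7.22 × 10⁵ = 7.44 × 10⁻⁴ nM = 0.744 pM.

0.744 pM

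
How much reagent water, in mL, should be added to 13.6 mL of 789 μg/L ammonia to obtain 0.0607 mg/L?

163 mL

0.0607 mg/L = 60.7 μg/L.
V₂ = C₁V₁/C₂ = 789 × 13.6 / 60.7 = 177 mL.
Diluent to add = V₂ − V₁ = 177 − 13.6 = 163 mL.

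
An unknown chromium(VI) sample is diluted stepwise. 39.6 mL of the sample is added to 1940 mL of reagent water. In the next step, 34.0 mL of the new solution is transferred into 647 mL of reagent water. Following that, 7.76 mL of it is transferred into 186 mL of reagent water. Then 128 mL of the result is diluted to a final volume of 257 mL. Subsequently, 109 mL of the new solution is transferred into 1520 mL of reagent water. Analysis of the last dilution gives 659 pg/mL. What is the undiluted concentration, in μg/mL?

494 μg/mL

Overall dilution factor = 49.99 × 20.03 × 24.97 × 2.008 × 14.94 = 7.50 × 10⁵.
Original = 659 pg/mL × 7.50 × 10⁵ = 4.94 × 10⁸ pg/mL = 494 μg/mL.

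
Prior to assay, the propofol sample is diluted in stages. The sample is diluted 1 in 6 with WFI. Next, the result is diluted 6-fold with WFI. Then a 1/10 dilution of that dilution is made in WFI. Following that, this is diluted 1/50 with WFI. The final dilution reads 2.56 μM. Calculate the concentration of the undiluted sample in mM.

46.1 mM

Overall dilution factor = 6 × 6 × 10 × 50 = 1.80 × 10⁴.
Original = 2.56 μM × 1.80 × 10⁴ = 4.61 × 10⁴ μM = 46.1 mM.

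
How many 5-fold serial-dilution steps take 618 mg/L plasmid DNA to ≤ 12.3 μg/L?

Need 5ⁿ ≥ 5.02 × 10⁴, so n ≥ log(5.02 × 10⁴)/log(5) = 6.73.
Minimum whole steps: n = 7.

7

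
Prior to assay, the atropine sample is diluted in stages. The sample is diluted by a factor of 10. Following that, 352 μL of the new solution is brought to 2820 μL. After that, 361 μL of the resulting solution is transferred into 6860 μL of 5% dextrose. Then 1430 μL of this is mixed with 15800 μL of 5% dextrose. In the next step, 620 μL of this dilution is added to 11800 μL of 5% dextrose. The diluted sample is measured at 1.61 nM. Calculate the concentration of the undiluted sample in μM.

623 μM

Overall dilution factor = 10 × 8.011 × 20.00 × 12.05 × 20.03 = 3.87 × 10⁵.
Original = 1.61 nM × 3.87 × 10⁵ = 6.23 × 10⁵ nM = 623 μM.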